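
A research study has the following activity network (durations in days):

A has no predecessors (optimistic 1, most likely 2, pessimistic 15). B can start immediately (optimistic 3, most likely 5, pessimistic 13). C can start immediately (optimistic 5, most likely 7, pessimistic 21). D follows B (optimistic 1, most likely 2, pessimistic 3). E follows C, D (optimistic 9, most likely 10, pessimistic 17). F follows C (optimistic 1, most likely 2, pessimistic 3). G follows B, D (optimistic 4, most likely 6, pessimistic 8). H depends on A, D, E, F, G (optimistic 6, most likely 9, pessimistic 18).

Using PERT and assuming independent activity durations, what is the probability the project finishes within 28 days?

0.289

te_A = (1 + 4·2 + 15)/6 = 24/6 = 4; σ²_A = ((15−1)/6)² = 5.444
te_B = (3 + 4·5 + 13)/6 = 36/6 = 6; σ²_B = ((13−3)/6)² = 2.778
te_C = (5 + 4·7 + 21)/6 = 54/6 = 9; σ²_C = ((21−5)/6)² = 7.111
te_D = (1 + 4·2 + 3)/6 = 12/6 = 2; σ²_D = ((3−1)/6)² = 0.111
te_E = (9 + 4·10 + 17)/6 = 66/6 = 11; σ²_E = ((17−9)/6)² = 1.778
te_F = (1 + 4·2 + 3)/6 = 12/6 = 2; σ²_F = ((3−1)/6)² = 0.111
te_G = (4 + 4·6 + 8)/6 = 36/6 = 6; σ²_G = ((8−4)/6)² = 0.444
te_H = (6 + 4·9 + 18)/6 = 60/6 = 10; σ²_H = ((18−6)/6)² = 4.000

Forward pass:
ES_A = 0; EF_A = 4
ES_B = 0; EF_B = 6
ES_C = 0; EF_C = 9
ES_D = 6; EF_D = 6+2 = 8
ES_E = max(EF_C=9, EF_D=8) = 9; EF_E = 9+11 = 20
ES_F = 9; EF_F = 9+2 = 11
ES_G = max(EF_B=6, EF_D=8) = 8; EF_G = 8+6 = 14
ES_H = max(EF_A=4, EF_D=8, EF_E=20, EF_F=11, EF_G=14) = 20; EF_H = 20+10 = 30
Expected project duration μ = 30 days. Critical path: C → E → H.

Variance along critical path = 7.111 + 1.778 + 4.000 = 12.889; σ = √12.889 = 3.590 days.
Z = (28 − 30) / 3.590 = -0.557
P(T ≤ 28) = Φ(-0.557) ≈ 0.289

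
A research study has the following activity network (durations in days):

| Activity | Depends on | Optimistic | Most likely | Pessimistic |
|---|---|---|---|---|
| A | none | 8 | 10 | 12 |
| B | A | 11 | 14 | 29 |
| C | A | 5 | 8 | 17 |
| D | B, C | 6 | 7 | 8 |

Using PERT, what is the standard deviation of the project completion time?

te_A = (8 + 4·10 + 12)/6 = 60/6 = 10; σ²_A = ((12−8)/6)² = 0.444
te_B = (11 + 4·14 + 29)/6 = 96/6 = 16; σ²_B = ((29−11)/6)² = 9.000
te_C = (5 + 4·8 + 17)/6 = 54/6 = 9; σ²_C = ((17−5)/6)² = 4.000
te_D = (6 + 4·7 + 8)/6 = 42/6 = 7; σ²_D = ((8−6)/6)² = 0.111

Forward pass:
ES_A = 0; EF_A = 10
ES_B = 10; EF_B = 10+16 = 26
ES_C = 10; EF_C = 10+9 = 19
ES_D = max(EF_B=26, EF_C=19) = 26; EF_D = 26+7 = 33
Expected project duration μ = 33 days. Critical path: A → B → D.

Variance along critical path = 0.444 + 9.000 + 0.111 = 9.556
σ = √9.556 = 3.091 days

3.09 days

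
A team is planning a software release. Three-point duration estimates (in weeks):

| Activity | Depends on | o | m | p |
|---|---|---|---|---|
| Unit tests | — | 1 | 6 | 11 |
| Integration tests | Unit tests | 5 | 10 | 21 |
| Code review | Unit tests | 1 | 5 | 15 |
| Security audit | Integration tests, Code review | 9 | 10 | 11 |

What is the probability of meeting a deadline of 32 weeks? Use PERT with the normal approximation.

0.943

te_Unit tests = (1 + 4·6 + 11)/6 = 36/6 = 6; σ²_Unit tests = ((11−1)/6)² = 2.778
te_Integration tests = (5 + 4·10 + 21)/6 = 66/6 = 11; σ²_Integration tests = ((21−5)/6)² = 7.111
te_Code review = (1 + 4·5 + 15)/6 = 36/6 = 6; σ²_Code review = ((15−1)/6)² = 5.444
te_Security audit = (9 + 4·10 + 11)/6 = 60/6 = 10; σ²_Security audit = ((11−9)/6)² = 0.111

Forward pass:
ES_Unit tests = 0; EF_Unit tests = 6
ES_Integration tests = 6; EF_Integration tests = 6+11 = 17
ES_Code review = 6; EF_Code review = 6+6 = 12
ES_Security audit = max(EF_Integration tests=17, EF_Code review=12) = 17; EF_Security audit = 17+10 = 27
Expected project duration μ = 27 weeks. Critical path: Unit tests → Integration tests → Security audit.

Variance along critical path = 2.778 + 7.111 + 0.111 = 10.000; σ = √10.000 = 3.162 weeks.
Z = (32 − 27) / 3.162 = 1.581
P(T ≤ 32) = Φ(1.581) ≈ 0.943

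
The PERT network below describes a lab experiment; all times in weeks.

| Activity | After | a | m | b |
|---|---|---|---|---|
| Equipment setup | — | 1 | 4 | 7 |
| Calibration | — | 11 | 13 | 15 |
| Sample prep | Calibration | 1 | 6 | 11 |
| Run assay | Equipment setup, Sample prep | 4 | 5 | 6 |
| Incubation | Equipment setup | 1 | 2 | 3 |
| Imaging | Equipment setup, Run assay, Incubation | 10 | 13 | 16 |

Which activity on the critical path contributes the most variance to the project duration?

te_Equipment setup = (1 + 4·4 + 7)/6 = 24/6 = 4; σ²_Equipment setup = ((7−1)/6)² = 1.000
te_Calibration = (11 + 4·13 + 15)/6 = 78/6 = 13; σ²_Calibration = ((15−11)/6)² = 0.444
te_Sample prep = (1 + 4·6 + 11)/6 = 36/6 = 6; σ²_Sample prep = ((11−1)/6)² = 2.778
te_Run assay = (4 + 4·5 + 6)/6 = 30/6 = 5; σ²_Run assay = ((6−4)/6)² = 0.111
te_Incubation = (1 + 4·2 + 3)/6 = 12/6 = 2; σ²_Incubation = ((3−1)/6)² = 0.111
te_Imaging = (10 + 4·13 + 16)/6 = 78/6 = 13; σ²_Imaging = ((16−10)/6)² = 1.000

Forward pass:
ES_Equipment setup = 0; EF_Equipment setup = 4
ES_Calibration = 0; EF_Calibration = 13
ES_Sample prep = 13; EF_Sample prep = 13+6 = 19
ES_Run assay = max(EF_Equipment setup=4, EF_Sample prep=19) = 19; EF_Run assay = 19+5 = 24
ES_Incubation = 4; EF_Incubation = 4+2 = 6
ES_Imaging = max(EF_Equipment setup=4, EF_Run assay=24, EF_Incubation=6) = 24; EF_Imaging = 24+13 = 37
Expected project duration μ = 37 weeks. Critical path: Calibration → Sample prep → Run assay → Imaging.

Variances on critical path: σ²_Calibration=0.444, σ²_Sample prep=2.778, σ²_Run assay=0.111, σ²_Imaging=1.000.
Largest is σ²_Sample prep = 2.778.

Sample prep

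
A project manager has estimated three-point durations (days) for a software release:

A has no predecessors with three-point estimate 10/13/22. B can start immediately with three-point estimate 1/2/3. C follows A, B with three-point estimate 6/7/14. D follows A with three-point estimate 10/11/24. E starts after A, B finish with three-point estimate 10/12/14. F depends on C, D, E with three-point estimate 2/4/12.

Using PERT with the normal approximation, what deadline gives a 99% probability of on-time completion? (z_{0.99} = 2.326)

te_A = (10 + 4·13 + 22)/6 = 84/6 = 14; σ²_A = ((22−10)/6)² = 4.000
te_B = (1 + 4·2 + 3)/6 = 12/6 = 2; σ²_B = ((3−1)/6)² = 0.111
te_C = (6 + 4·7 + 14)/6 = 48/6 = 8; σ²_C = ((14−6)/6)² = 1.778
te_D = (10 + 4·11 + 24)/6 = 78/6 = 13; σ²_D = ((24−10)/6)² = 5.444
te_E = (10 + 4·12 + 14)/6 = 72/6 = 12; σ²_E = ((14−10)/6)² = 0.444
te_F = (2 + 4·4 + 12)/6 = 30/6 = 5; σ²_F = ((12−2)/6)² = 2.778

Forward pass:
ES_A = 0; EF_A = 14
ES_B = 0; EF_B = 2
ES_C = max(EF_A=14, EF_B=2) = 14; EF_C = 14+8 = 22
ES_D = 14; EF_D = 14+13 = 27
ES_E = max(EF_A=14, EF_B=2) = 14; EF_E = 14+12 = 26
ES_F = max(EF_C=22, EF_D=27, EF_E=26) = 27; EF_F = 27+5 = 32
Expected project duration μ = 32 days. Critical path: A → D → F.

Variance along critical path = 4.000 + 5.444 + 2.778 = 12.222; σ = 3.496 days.
D = μ + z·σ = 32 + 2.326·3.496 = 40.1 days

40.1 days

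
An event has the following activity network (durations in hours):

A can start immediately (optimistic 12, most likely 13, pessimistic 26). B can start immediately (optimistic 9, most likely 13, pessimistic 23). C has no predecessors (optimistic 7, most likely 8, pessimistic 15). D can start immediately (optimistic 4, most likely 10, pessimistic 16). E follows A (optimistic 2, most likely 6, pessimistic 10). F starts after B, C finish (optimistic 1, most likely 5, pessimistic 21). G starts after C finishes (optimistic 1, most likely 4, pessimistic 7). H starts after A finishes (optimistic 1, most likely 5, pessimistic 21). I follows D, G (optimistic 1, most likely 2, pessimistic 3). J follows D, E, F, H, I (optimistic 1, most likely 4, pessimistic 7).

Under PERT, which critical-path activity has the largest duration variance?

H

te_A = (12 + 4·13 + 26)/6 = 90/6 = 15; σ²_A = ((26−12)/6)² = 5.444
te_B = (9 + 4·13 + 23)/6 = 84/6 = 14; σ²_B = ((23−9)/6)² = 5.444
te_C = (7 + 4·8 + 15)/6 = 54/6 = 9; σ²_C = ((15−7)/6)² = 1.778
te_D = (4 + 4·10 + 16)/6 = 60/6 = 10; σ²_D = ((16−4)/6)² = 4.000
te_E = (2 + 4·6 + 10)/6 = 36/6 = 6; σ²_E = ((10−2)/6)² = 1.778
te_F = (1 + 4·5 + 21)/6 = 42/6 = 7; σ²_F = ((21−1)/6)² = 11.111
te_G = (1 + 4·4 + 7)/6 = 24/6 = 4; σ²_G = ((7−1)/6)² = 1.000
te_H = (1 + 4·5 + 21)/6 = 42/6 = 7; σ²_H = ((21−1)/6)² = 11.111
te_I = (1 + 4·2 + 3)/6 = 12/6 = 2; σ²_I = ((3−1)/6)² = 0.111
te_J = (1 + 4·4 + 7)/6 = 24/6 = 4; σ²_J = ((7−1)/6)² = 1.000

Forward pass:
ES_A = 0; EF_A = 15
ES_B = 0; EF_B = 14
ES_C = 0; EF_C = 9
ES_D = 0; EF_D = 10
ES_E = 15; EF_E = 15+6 = 21
ES_F = max(EF_B=14, EF_C=9) = 14; EF_F = 14+7 = 21
ES_G = 9; EF_G = 9+4 = 13
ES_H = 15; EF_H = 15+7 = 22
ES_I = max(EF_D=10, EF_G=13) = 13; EF_I = 13+2 = 15
ES_J = max(EF_D=10, EF_E=21, EF_F=21, EF_H=22, EF_I=15) = 22; EF_J = 22+4 = 26
Expected project duration μ = 26 hours. Critical path: A → H → J.

Variances on critical path: σ²_A=5.444, σ²_H=11.111, σ²_J=1.000.
Largest is σ²_H = 11.111.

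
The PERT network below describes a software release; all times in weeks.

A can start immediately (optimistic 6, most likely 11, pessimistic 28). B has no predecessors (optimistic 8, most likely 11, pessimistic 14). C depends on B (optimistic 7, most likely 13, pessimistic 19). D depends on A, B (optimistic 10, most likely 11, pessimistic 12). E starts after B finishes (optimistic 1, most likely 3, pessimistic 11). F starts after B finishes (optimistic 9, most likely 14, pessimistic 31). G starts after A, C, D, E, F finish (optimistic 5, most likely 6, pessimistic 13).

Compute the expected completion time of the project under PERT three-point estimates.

te_A = (6 + 4·11 + 28)/6 = 78/6 = 13
te_B = (8 + 4·11 + 14)/6 = 66/6 = 11
te_C = (7 + 4·13 + 19)/6 = 78/6 = 13
te_D = (10 + 4·11 + 12)/6 = 66/6 = 11
te_E = (1 + 4·3 + 11)/6 = 24/6 = 4
te_F = (9 + 4·14 + 31)/6 = 96/6 = 16
te_G = (5 + 4·6 + 13)/6 = 42/6 = 7

Forward pass:
ES_A = 0; EF_A = 13
ES_B = 0; EF_B = 11
ES_C = 11; EF_C = 11+13 = 24
ES_D = max(EF_A=13, EF_B=11) = 13; EF_D = 13+11 = 24
ES_E = 11; EF_E = 11+4 = 15
ES_F = 11; EF_F = 11+16 = 27
ES_G = max(EF_A=13, EF_C=24, EF_D=24, EF_E=15, EF_F=27) = 27; EF_G = 27+7 = 34
Expected project duration μ = 34 weeks. Critical path: B → F → G.

34 weeks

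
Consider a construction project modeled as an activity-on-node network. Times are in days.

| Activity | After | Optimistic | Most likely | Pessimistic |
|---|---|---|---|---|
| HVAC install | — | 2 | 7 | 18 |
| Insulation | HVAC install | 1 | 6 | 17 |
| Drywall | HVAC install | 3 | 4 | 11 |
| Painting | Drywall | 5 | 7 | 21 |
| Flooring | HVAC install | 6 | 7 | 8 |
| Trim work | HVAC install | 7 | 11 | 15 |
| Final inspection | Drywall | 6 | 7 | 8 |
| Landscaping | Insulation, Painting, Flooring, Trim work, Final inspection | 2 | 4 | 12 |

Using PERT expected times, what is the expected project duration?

te_HVAC install = (2 + 4·7 + 18)/6 = 48/6 = 8
te_Insulation = (1 + 4·6 + 17)/6 = 42/6 = 7
te_Drywall = (3 + 4·4 + 11)/6 = 30/6 = 5
te_Painting = (5 + 4·7 + 21)/6 = 54/6 = 9
te_Flooring = (6 + 4·7 + 8)/6 = 42/6 = 7
te_Trim work = (7 + 4·11 + 15)/6 = 66/6 = 11
te_Final inspection = (6 + 4·7 + 8)/6 = 42/6 = 7
te_Landscaping = (2 + 4·4 + 12)/6 = 30/6 = 5

Forward pass:
ES_HVAC install = 0; EF_HVAC install = 8
ES_Insulation = 8; EF_Insulation = 8+7 = 15
ES_Drywall = 8; EF_Drywall = 8+5 = 13
ES_Painting = 13; EF_Painting = 13+9 = 22
ES_Flooring = 8; EF_Flooring = 8+7 = 15
ES_Trim work = 8; EF_Trim work = 8+11 = 19
ES_Final inspection = 13; EF_Final inspection = 13+7 = 20
ES_Landscaping = max(EF_Insulation=15, EF_Painting=22, EF_Flooring=15, EF_Trim work=19, EF_Final inspection=20) = 22; EF_Landscaping = 22+5 = 27
Expected project duration μ = 27 days. Critical path: HVAC install → Drywall → Painting → Landscaping.

27 days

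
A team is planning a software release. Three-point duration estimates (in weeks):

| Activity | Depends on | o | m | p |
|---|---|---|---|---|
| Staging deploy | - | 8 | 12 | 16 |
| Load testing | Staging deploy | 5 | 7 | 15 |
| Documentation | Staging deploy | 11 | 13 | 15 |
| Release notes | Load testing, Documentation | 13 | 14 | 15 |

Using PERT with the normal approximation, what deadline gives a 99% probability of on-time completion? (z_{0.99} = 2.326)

42.6 weeks

te_Staging deploy = (8 + 4·12 + 16)/6 = 72/6 = 12; σ²_Staging deploy = ((16−8)/6)² = 1.778
te_Load testing = (5 + 4·7 + 15)/6 = 48/6 = 8; σ²_Load testing = ((15−5)/6)² = 2.778
te_Documentation = (11 + 4·13 + 15)/6 = 78/6 = 13; σ²_Documentation = ((15−11)/6)² = 0.444
te_Release notes = (13 + 4·14 + 15)/6 = 84/6 = 14; σ²_Release notes = ((15−13)/6)² = 0.111

Forward pass:
ES_Staging deploy = 0; EF_Staging deploy = 12
ES_Load testing = 12; EF_Load testing = 12+8 = 20
ES_Documentation = 12; EF_Documentation = 12+13 = 25
ES_Release notes = max(EF_Load testing=20, EF_Documentation=25) = 25; EF_Release notes = 25+14 = 39
Expected project duration μ = 39 weeks. Critical path: Staging deploy → Documentation → Release notes.

Variance along critical path = 1.778 + 0.444 + 0.111 = 2.333; σ = 1.528 weeks.
D = μ + z·σ = 39 + 2.326·1.528 = 42.6 weeks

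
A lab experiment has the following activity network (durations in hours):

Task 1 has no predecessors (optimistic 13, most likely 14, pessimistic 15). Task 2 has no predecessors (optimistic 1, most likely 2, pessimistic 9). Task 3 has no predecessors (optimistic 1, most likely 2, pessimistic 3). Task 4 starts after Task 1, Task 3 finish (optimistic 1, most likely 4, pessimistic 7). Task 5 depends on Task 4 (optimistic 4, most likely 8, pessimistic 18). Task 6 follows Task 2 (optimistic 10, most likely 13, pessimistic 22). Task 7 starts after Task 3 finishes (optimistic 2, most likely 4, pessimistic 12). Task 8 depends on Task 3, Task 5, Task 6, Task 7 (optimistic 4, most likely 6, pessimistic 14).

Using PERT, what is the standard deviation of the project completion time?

te_Task 1 = (13 + 4·14 + 15)/6 = 84/6 = 14; σ²_Task 1 = ((15−13)/6)² = 0.111
te_Task 2 = (1 + 4·2 + 9)/6 = 18/6 = 3; σ²_Task 2 = ((9−1)/6)² = 1.778
te_Task 3 = (1 + 4·2 + 3)/6 = 12/6 = 2; σ²_Task 3 = ((3−1)/6)² = 0.111
te_Task 4 = (1 + 4·4 + 7)/6 = 24/6 = 4; σ²_Task 4 = ((7−1)/6)² = 1.000
te_Task 5 = (4 + 4·8 + 18)/6 = 54/6 = 9; σ²_Task 5 = ((18−4)/6)² = 5.444
te_Task 6 = (10 + 4·13 + 22)/6 = 84/6 = 14; σ²_Task 6 = ((22−10)/6)² = 4.000
te_Task 7 = (2 + 4·4 + 12)/6 = 30/6 = 5; σ²_Task 7 = ((12−2)/6)² = 2.778
te_Task 8 = (4 + 4·6 + 14)/6 = 42/6 = 7; σ²_Task 8 = ((14−4)/6)² = 2.778

Forward pass:
ES_Task 1 = 0; EF_Task 1 = 14
ES_Task 2 = 0; EF_Task 2 = 3
ES_Task 3 = 0; EF_Task 3 = 2
ES_Task 4 = max(EF_Task 1=14, EF_Task 3=2) = 14; EF_Task 4 = 14+4 = 18
ES_Task 5 = 18; EF_Task 5 = 18+9 = 27
ES_Task 6 = 3; EF_Task 6 = 3+14 = 17
ES_Task 7 = 2; EF_Task 7 = 2+5 = 7
ES_Task 8 = max(EF_Task 3=2, EF_Task 5=27, EF_Task 6=17, EF_Task 7=7) = 27; EF_Task 8 = 27+7 = 34
Expected project duration μ = 34 hours. Critical path: Task 1 → Task 4 → Task 5 → Task 8.

Variance along critical path = 0.111 + 1.000 + 5.444 + 2.778 = 9.333
σ = √9.333 = 3.055 hours

3.06 hours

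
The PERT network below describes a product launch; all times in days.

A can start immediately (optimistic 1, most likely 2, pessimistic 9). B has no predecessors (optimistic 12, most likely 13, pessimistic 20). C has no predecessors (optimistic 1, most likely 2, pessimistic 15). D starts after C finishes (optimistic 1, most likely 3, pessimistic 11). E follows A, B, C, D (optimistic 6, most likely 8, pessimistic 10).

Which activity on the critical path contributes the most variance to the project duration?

te_A = (1 + 4·2 + 9)/6 = 18/6 = 3; σ²_A = ((9−1)/6)² = 1.778
te_B = (12 + 4·13 + 20)/6 = 84/6 = 14; σ²_B = ((20−12)/6)² = 1.778
te_C = (1 + 4·2 + 15)/6 = 24/6 = 4; σ²_C = ((15−1)/6)² = 5.444
te_D = (1 + 4·3 + 11)/6 = 24/6 = 4; σ²_D = ((11−1)/6)² = 2.778
te_E = (6 + 4·8 + 10)/6 = 48/6 = 8; σ²_E = ((10−6)/6)² = 0.444

Forward pass:
ES_A = 0; EF_A = 3
ES_B = 0; EF_B = 14
ES_C = 0; EF_C = 4
ES_D = 4; EF_D = 4+4 = 8
ES_E = max(EF_A=3, EF_B=14, EF_C=4, EF_D=8) = 14; EF_E = 14+8 = 22
Expected project duration μ = 22 days. Critical path: B → E.

Variances on critical path: σ²_B=1.778, σ²_E=0.444.
Largest is σ²_B = 1.778.

B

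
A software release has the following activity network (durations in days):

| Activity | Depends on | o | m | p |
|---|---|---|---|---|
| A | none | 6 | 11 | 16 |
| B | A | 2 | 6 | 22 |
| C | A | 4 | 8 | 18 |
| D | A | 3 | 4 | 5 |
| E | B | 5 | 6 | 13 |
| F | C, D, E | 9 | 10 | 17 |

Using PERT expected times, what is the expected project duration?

te_A = (6 + 4·11 + 16)/6 = 66/6 = 11
te_B = (2 + 4·6 + 22)/6 = 48/6 = 8
te_C = (4 + 4·8 + 18)/6 = 54/6 = 9
te_D = (3 + 4·4 + 5)/6 = 24/6 = 4
te_E = (5 + 4·6 + 13)/6 = 42/6 = 7
te_F = (9 + 4·10 + 17)/6 = 66/6 = 11

Forward pass:
ES_A = 0; EF_A = 11
ES_B = 11; EF_B = 11+8 = 19
ES_C = 11; EF_C = 11+9 = 20
ES_D = 11; EF_D = 11+4 = 15
ES_E = 19; EF_E = 19+7 = 26
ES_F = max(EF_C=20, EF_D=15, EF_E=26) = 26; EF_F = 26+11 = 37
Expected project duration μ = 37 days. Critical path: A → B → E → F.

37 days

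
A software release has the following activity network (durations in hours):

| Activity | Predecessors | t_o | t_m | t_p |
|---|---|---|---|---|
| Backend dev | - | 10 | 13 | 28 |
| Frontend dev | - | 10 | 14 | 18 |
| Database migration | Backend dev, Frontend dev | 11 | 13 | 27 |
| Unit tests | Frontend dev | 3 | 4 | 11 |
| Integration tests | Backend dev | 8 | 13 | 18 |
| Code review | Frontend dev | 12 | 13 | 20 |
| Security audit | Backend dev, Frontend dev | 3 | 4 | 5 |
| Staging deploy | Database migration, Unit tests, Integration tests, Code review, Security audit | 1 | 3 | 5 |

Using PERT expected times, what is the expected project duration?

33 hours

te_Backend dev = (10 + 4·13 + 28)/6 = 90/6 = 15
te_Frontend dev = (10 + 4·14 + 18)/6 = 84/6 = 14
te_Database migration = (11 + 4·13 + 27)/6 = 90/6 = 15
te_Unit tests = (3 + 4·4 + 11)/6 = 30/6 = 5
te_Integration tests = (8 + 4·13 + 18)/6 = 78/6 = 13
te_Code review = (12 + 4·13 + 20)/6 = 84/6 = 14
te_Security audit = (3 + 4·4 + 5)/6 = 24/6 = 4
te_Staging deploy = (1 + 4·3 + 5)/6 = 18/6 = 3

Forward pass:
ES_Backend dev = 0; EF_Backend dev = 15
ES_Frontend dev = 0; EF_Frontend dev = 14
ES_Database migration = max(EF_Backend dev=15, EF_Frontend dev=14) = 15; EF_Database migration = 15+15 = 30
ES_Unit tests = 14; EF_Unit tests = 14+5 = 19
ES_Integration tests = 15; EF_Integration tests = 15+13 = 28
ES_Code review = 14; EF_Code review = 14+14 = 28
ES_Security audit = max(EF_Backend dev=15, EF_Frontend dev=14) = 15; EF_Security audit = 15+4 = 19
ES_Staging deploy = max(EF_Database migration=30, EF_Unit tests=19, EF_Integration tests=28, EF_Code review=28, EF_Security audit=19) = 30; EF_Staging deploy = 30+3 = 33
Expected project duration μ = 33 hours. Critical path: Backend dev → Database migration → Staging deploy.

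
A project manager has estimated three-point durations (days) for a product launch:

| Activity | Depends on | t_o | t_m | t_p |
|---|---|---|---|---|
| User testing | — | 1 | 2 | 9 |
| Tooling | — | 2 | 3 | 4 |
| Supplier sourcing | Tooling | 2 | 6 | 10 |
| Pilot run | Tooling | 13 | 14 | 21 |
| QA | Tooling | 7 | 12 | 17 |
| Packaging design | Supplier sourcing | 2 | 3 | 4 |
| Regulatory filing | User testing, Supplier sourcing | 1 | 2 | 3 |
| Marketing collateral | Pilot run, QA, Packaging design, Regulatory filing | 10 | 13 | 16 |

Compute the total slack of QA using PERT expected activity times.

3 days

te_User testing = (1 + 4·2 + 9)/6 = 18/6 = 3
te_Tooling = (2 + 4·3 + 4)/6 = 18/6 = 3
te_Supplier sourcing = (2 + 4·6 + 10)/6 = 36/6 = 6
te_Pilot run = (13 + 4·14 + 21)/6 = 90/6 = 15
te_QA = (7 + 4·12 + 17)/6 = 72/6 = 12
te_Packaging design = (2 + 4·3 + 4)/6 = 18/6 = 3
te_Regulatory filing = (1 + 4·2 + 3)/6 = 12/6 = 2
te_Marketing collateral = (10 + 4·13 + 16)/6 = 78/6 = 13

Forward pass:
ES_User testing = 0; EF_User testing = 3
ES_Tooling = 0; EF_Tooling = 3
ES_Supplier sourcing = 3; EF_Supplier sourcing = 3+6 = 9
ES_Pilot run = 3; EF_Pilot run = 3+15 = 18
ES_QA = 3; EF_QA = 3+12 = 15
ES_Packaging design = 9; EF_Packaging design = 9+3 = 12
ES_Regulatory filing = max(EF_User testing=3, EF_Supplier sourcing=9) = 9; EF_Regulatory filing = 9+2 = 11
ES_Marketing collateral = max(EF_Pilot run=18, EF_QA=15, EF_Packaging design=12, EF_Regulatory filing=11) = 18; EF_Marketing collateral = 18+13 = 31
Expected project duration μ = 31 days. Critical path: Tooling → Pilot run → Marketing collateral.

Backward pass:
LF_Marketing collateral = 31; LS_Marketing collateral = 31−13 = 18
LF_Regulatory filing = LS_Marketing collateral = 18; LS_Regulatory filing = 18−2 = 16
LF_Packaging design = LS_Marketing collateral = 18; LS_Packaging design = 18−3 = 15
LF_QA = LS_Marketing collateral = 18; LS_QA = 18−12 = 6
LF_Pilot run = LS_Marketing collateral = 18; LS_Pilot run = 18−15 = 3
LF_Supplier sourcing = min(LS_Packaging design=15, LS_Regulatory filing=16) = 15; LS_Supplier sourcing = 15−6 = 9
LF_Tooling = min(LS_Supplier sourcing=9, LS_Pilot run=3, LS_QA=6) = 3; LS_Tooling = 3−3 = 0
LF_User testing = LS_Regulatory filing = 16; LS_User testing = 16−3 = 13
Slack_QA = LS_QA − ES_QA = 6 − 3 = 3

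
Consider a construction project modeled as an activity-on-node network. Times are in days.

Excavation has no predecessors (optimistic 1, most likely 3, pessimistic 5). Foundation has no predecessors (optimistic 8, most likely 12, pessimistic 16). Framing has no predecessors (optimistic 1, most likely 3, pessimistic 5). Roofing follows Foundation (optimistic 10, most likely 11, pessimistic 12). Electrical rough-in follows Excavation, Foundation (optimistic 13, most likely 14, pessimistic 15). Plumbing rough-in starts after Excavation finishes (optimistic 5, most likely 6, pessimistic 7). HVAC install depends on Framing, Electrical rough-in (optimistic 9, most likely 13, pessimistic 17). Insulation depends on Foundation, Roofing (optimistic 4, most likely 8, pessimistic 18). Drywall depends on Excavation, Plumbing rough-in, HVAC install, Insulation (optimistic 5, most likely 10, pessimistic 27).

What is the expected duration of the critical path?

te_Excavation = (1 + 4·3 + 5)/6 = 18/6 = 3
te_Foundation = (8 + 4·12 + 16)/6 = 72/6 = 12
te_Framing = (1 + 4·3 + 5)/6 = 18/6 = 3
te_Roofing = (10 + 4·11 + 12)/6 = 66/6 = 11
te_Electrical rough-in = (13 + 4·14 + 15)/6 = 84/6 = 14
te_Plumbing rough-in = (5 + 4·6 + 7)/6 = 36/6 = 6
te_HVAC install = (9 + 4·13 + 17)/6 = 78/6 = 13
te_Insulation = (4 + 4·8 + 18)/6 = 54/6 = 9
te_Drywall = (5 + 4·10 + 27)/6 = 72/6 = 12

Forward pass:
ES_Excavation = 0; EF_Excavation = 3
ES_Foundation = 0; EF_Foundation = 12
ES_Framing = 0; EF_Framing = 3
ES_Roofing = 12; EF_Roofing = 12+11 = 23
ES_Electrical rough-in = max(EF_Excavation=3, EF_Foundation=12) = 12; EF_Electrical rough-in = 12+14 = 26
ES_Plumbing rough-in = 3; EF_Plumbing rough-in = 3+6 = 9
ES_HVAC install = max(EF_Framing=3, EF_Electrical rough-in=26) = 26; EF_HVAC install = 26+13 = 39
ES_Insulation = max(EF_Foundation=12, EF_Roofing=23) = 23; EF_Insulation = 23+9 = 32
ES_Drywall = max(EF_Excavation=3, EF_Plumbing rough-in=9, EF_HVAC install=39, EF_Insulation=32) = 39; EF_Drywall = 39+12 = 51
Expected project duration μ = 51 days. Critical path: Foundation → Electrical rough-in → HVAC install → Drywall.

51 days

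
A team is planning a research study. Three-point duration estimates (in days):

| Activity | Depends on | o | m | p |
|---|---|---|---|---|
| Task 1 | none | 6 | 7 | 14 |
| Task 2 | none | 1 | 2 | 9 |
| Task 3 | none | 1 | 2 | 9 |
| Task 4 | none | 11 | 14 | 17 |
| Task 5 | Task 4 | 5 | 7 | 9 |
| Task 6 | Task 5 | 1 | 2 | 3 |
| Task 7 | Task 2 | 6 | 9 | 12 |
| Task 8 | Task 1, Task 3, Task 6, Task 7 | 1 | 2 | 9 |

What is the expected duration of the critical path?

26 days

te_Task 1 = (6 + 4·7 + 14)/6 = 48/6 = 8
te_Task 2 = (1 + 4·2 + 9)/6 = 18/6 = 3
te_Task 3 = (1 + 4·2 + 9)/6 = 18/6 = 3
te_Task 4 = (11 + 4·14 + 17)/6 = 84/6 = 14
te_Task 5 = (5 + 4·7 + 9)/6 = 42/6 = 7
te_Task 6 = (1 + 4·2 + 3)/6 = 12/6 = 2
te_Task 7 = (6 + 4·9 + 12)/6 = 54/6 = 9
te_Task 8 = (1 + 4·2 + 9)/6 = 18/6 = 3

Forward pass:
ES_Task 1 = 0; EF_Task 1 = 8
ES_Task 2 = 0; EF_Task 2 = 3
ES_Task 3 = 0; EF_Task 3 = 3
ES_Task 4 = 0; EF_Task 4 = 14
ES_Task 5 = 14; EF_Task 5 = 14+7 = 21
ES_Task 6 = 21; EF_Task 6 = 21+2 = 23
ES_Task 7 = 3; EF_Task 7 = 3+9 = 12
ES_Task 8 = max(EF_Task 1=8, EF_Task 3=3, EF_Task 6=23, EF_Task 7=12) = 23; EF_Task 8 = 23+3 = 26
Expected project duration μ = 26 days. Critical path: Task 4 → Task 5 → Task 6 → Task 8.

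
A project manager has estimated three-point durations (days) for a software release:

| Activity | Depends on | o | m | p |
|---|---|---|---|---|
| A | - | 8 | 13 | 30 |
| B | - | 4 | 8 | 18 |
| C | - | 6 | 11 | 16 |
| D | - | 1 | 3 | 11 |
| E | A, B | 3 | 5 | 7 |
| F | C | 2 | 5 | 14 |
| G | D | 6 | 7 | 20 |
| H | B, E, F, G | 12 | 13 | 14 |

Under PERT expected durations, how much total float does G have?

7 days

te_A = (8 + 4·13 + 30)/6 = 90/6 = 15
te_B = (4 + 4·8 + 18)/6 = 54/6 = 9
te_C = (6 + 4·11 + 16)/6 = 66/6 = 11
te_D = (1 + 4·3 + 11)/6 = 24/6 = 4
te_E = (3 + 4·5 + 7)/6 = 30/6 = 5
te_F = (2 + 4·5 + 14)/6 = 36/6 = 6
te_G = (6 + 4·7 + 20)/6 = 54/6 = 9
te_H = (12 + 4·13 + 14)/6 = 78/6 = 13

Forward pass:
ES_A = 0; EF_A = 15
ES_B = 0; EF_B = 9
ES_C = 0; EF_C = 11
ES_D = 0; EF_D = 4
ES_E = max(EF_A=15, EF_B=9) = 15; EF_E = 15+5 = 20
ES_F = 11; EF_F = 11+6 = 17
ES_G = 4; EF_G = 4+9 = 13
ES_H = max(EF_B=9, EF_E=20, EF_F=17, EF_G=13) = 20; EF_H = 20+13 = 33
Expected project duration μ = 33 days. Critical path: A → E → H.

Backward pass:
LF_H = 33; LS_H = 33−13 = 20
LF_G = LS_H = 20; LS_G = 20−9 = 11
LF_F = LS_H = 20; LS_F = 20−6 = 14
LF_E = LS_H = 20; LS_E = 20−5 = 15
LF_D = LS_G = 11; LS_D = 11−4 = 7
LF_C = LS_F = 14; LS_C = 14−11 = 3
LF_B = min(LS_E=15, LS_H=20) = 15; LS_B = 15−9 = 6
LF_A = LS_E = 15; LS_A = 15−15 = 0
Slack_G = LS_G − ES_G = 11 − 4 = 7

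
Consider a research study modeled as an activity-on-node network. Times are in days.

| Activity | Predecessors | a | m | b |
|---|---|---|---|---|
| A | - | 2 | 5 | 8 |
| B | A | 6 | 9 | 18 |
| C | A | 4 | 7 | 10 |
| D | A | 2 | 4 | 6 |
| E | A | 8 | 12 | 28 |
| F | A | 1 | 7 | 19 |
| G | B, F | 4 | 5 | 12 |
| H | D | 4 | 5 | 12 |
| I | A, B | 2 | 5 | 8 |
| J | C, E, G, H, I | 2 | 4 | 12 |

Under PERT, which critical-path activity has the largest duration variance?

te_A = (2 + 4·5 + 8)/6 = 30/6 = 5; σ²_A = ((8−2)/6)² = 1.000
te_B = (6 + 4·9 + 18)/6 = 60/6 = 10; σ²_B = ((18−6)/6)² = 4.000
te_C = (4 + 4·7 + 10)/6 = 42/6 = 7; σ²_C = ((10−4)/6)² = 1.000
te_D = (2 + 4·4 + 6)/6 = 24/6 = 4; σ²_D = ((6−2)/6)² = 0.444
te_E = (8 + 4·12 + 28)/6 = 84/6 = 14; σ²_E = ((28−8)/6)² = 11.111
te_F = (1 + 4·7 + 19)/6 = 48/6 = 8; σ²_F = ((19−1)/6)² = 9.000
te_G = (4 + 4·5 + 12)/6 = 36/6 = 6; σ²_G = ((12−4)/6)² = 1.778
te_H = (4 + 4·5 + 12)/6 = 36/6 = 6; σ²_H = ((12−4)/6)² = 1.778
te_I = (2 + 4·5 + 8)/6 = 30/6 = 5; σ²_I = ((8−2)/6)² = 1.000
te_J = (2 + 4·4 + 12)/6 = 30/6 = 5; σ²_J = ((12−2)/6)² = 2.778

Forward pass:
ES_A = 0; EF_A = 5
ES_B = 5; EF_B = 5+10 = 15
ES_C = 5; EF_C = 5+7 = 12
ES_D = 5; EF_D = 5+4 = 9
ES_E = 5; EF_E = 5+14 = 19
ES_F = 5; EF_F = 5+8 = 13
ES_G = max(EF_B=15, EF_F=13) = 15; EF_G = 15+6 = 21
ES_H = 9; EF_H = 9+6 = 15
ES_I = max(EF_A=5, EF_B=15) = 15; EF_I = 15+5 = 20
ES_J = max(EF_C=12, EF_E=19, EF_G=21, EF_H=15, EF_I=20) = 21; EF_J = 21+5 = 26
Expected project duration μ = 26 days. Critical path: A → B → G → J.

Variances on critical path: σ²_A=1.000, σ²_B=4.000, σ²_G=1.778, σ²_J=2.778.
Largest is σ²_B = 4.000.

B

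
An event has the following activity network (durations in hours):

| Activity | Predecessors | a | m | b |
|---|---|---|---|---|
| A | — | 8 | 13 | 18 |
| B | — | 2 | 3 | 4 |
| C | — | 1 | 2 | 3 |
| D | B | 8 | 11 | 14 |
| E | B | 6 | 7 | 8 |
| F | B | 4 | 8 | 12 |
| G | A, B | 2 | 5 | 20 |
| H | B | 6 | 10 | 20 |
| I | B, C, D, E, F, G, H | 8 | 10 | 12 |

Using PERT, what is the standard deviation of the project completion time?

3.50 hours

te_A = (8 + 4·13 + 18)/6 = 78/6 = 13; σ²_A = ((18−8)/6)² = 2.778
te_B = (2 + 4·3 + 4)/6 = 18/6 = 3; σ²_B = ((4−2)/6)² = 0.111
te_C = (1 + 4·2 + 3)/6 = 12/6 = 2; σ²_C = ((3−1)/6)² = 0.111
te_D = (8 + 4·11 + 14)/6 = 66/6 = 11; σ²_D = ((14−8)/6)² = 1.000
te_E = (6 + 4·7 + 8)/6 = 42/6 = 7; σ²_E = ((8−6)/6)² = 0.111
te_F = (4 + 4·8 + 12)/6 = 48/6 = 8; σ²_F = ((12−4)/6)² = 1.778
te_G = (2 + 4·5 + 20)/6 = 42/6 = 7; σ²_G = ((20−2)/6)² = 9.000
te_H = (6 + 4·10 + 20)/6 = 66/6 = 11; σ²_H = ((20−6)/6)² = 5.444
te_I = (8 + 4·10 + 12)/6 = 60/6 = 10; σ²_I = ((12−8)/6)² = 0.444

Forward pass:
ES_A = 0; EF_A = 13
ES_B = 0; EF_B = 3
ES_C = 0; EF_C = 2
ES_D = 3; EF_D = 3+11 = 14
ES_E = 3; EF_E = 3+7 = 10
ES_F = 3; EF_F = 3+8 = 11
ES_G = max(EF_A=13, EF_B=3) = 13; EF_G = 13+7 = 20
ES_H = 3; EF_H = 3+11 = 14
ES_I = max(EF_B=3, EF_C=2, EF_D=14, EF_E=10, EF_F=11, EF_G=20, EF_H=14) = 20; EF_I = 20+10 = 30
Expected project duration μ = 30 hours. Critical path: A → G → I.

Variance along critical path = 2.778 + 9.000 + 0.444 = 12.222
σ = √12.222 = 3.496 hours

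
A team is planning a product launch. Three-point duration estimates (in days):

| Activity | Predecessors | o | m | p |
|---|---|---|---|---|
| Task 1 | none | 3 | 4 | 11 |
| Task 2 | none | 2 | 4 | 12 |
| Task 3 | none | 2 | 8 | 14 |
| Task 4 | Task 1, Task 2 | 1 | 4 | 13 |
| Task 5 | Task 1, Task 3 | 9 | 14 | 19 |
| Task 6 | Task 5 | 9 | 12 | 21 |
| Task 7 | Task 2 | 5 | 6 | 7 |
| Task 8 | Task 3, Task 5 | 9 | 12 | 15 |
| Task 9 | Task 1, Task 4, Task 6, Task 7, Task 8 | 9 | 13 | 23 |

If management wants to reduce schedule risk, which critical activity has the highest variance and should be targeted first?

Task 9

te_Task 1 = (3 + 4·4 + 11)/6 = 30/6 = 5; σ²_Task 1 = ((11−3)/6)² = 1.778
te_Task 2 = (2 + 4·4 + 12)/6 = 30/6 = 5; σ²_Task 2 = ((12−2)/6)² = 2.778
te_Task 3 = (2 + 4·8 + 14)/6 = 48/6 = 8; σ²_Task 3 = ((14−2)/6)² = 4.000
te_Task 4 = (1 + 4·4 + 13)/6 = 30/6 = 5; σ²_Task 4 = ((13−1)/6)² = 4.000
te_Task 5 = (9 + 4·14 + 19)/6 = 84/6 = 14; σ²_Task 5 = ((19−9)/6)² = 2.778
te_Task 6 = (9 + 4·12 + 21)/6 = 78/6 = 13; σ²_Task 6 = ((21−9)/6)² = 4.000
te_Task 7 = (5 + 4·6 + 7)/6 = 36/6 = 6; σ²_Task 7 = ((7−5)/6)² = 0.111
te_Task 8 = (9 + 4·12 + 15)/6 = 72/6 = 12; σ²_Task 8 = ((15−9)/6)² = 1.000
te_Task 9 = (9 + 4·13 + 23)/6 = 84/6 = 14; σ²_Task 9 = ((23−9)/6)² = 5.444

Forward pass:
ES_Task 1 = 0; EF_Task 1 = 5
ES_Task 2 = 0; EF_Task 2 = 5
ES_Task 3 = 0; EF_Task 3 = 8
ES_Task 4 = max(EF_Task 1=5, EF_Task 2=5) = 5; EF_Task 4 = 5+5 = 10
ES_Task 5 = max(EF_Task 1=5, EF_Task 3=8) = 8; EF_Task 5 = 8+14 = 22
ES_Task 6 = 22; EF_Task 6 = 22+13 = 35
ES_Task 7 = 5; EF_Task 7 = 5+6 = 11
ES_Task 8 = max(EF_Task 3=8, EF_Task 5=22) = 22; EF_Task 8 = 22+12 = 34
ES_Task 9 = max(EF_Task 1=5, EF_Task 4=10, EF_Task 6=35, EF_Task 7=11, EF_Task 8=34) = 35; EF_Task 9 = 35+14 = 49
Expected project duration μ = 49 days. Critical path: Task 3 → Task 5 → Task 6 → Task 9.

Variances on critical path: σ²_Task 3=4.000, σ²_Task 5=2.778, σ²_Task 6=4.000, σ²_Task 9=5.444.
Largest is σ²_Task 9 = 5.444.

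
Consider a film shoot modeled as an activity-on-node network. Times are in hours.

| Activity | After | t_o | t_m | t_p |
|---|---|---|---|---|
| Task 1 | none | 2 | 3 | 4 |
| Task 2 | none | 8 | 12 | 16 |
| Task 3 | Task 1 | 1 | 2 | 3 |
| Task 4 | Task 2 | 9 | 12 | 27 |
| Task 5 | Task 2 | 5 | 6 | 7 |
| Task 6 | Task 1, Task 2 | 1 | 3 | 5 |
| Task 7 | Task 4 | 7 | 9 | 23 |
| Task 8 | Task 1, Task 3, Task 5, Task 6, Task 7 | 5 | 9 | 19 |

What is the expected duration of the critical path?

te_Task 1 = (2 + 4·3 + 4)/6 = 18/6 = 3
te_Task 2 = (8 + 4·12 + 16)/6 = 72/6 = 12
te_Task 3 = (1 + 4·2 + 3)/6 = 12/6 = 2
te_Task 4 = (9 + 4·12 + 27)/6 = 84/6 = 14
te_Task 5 = (5 + 4·6 + 7)/6 = 36/6 = 6
te_Task 6 = (1 + 4·3 + 5)/6 = 18/6 = 3
te_Task 7 = (7 + 4·9 + 23)/6 = 66/6 = 11
te_Task 8 = (5 + 4·9 + 19)/6 = 60/6 = 10

Forward pass:
ES_Task 1 = 0; EF_Task 1 = 3
ES_Task 2 = 0; EF_Task 2 = 12
ES_Task 3 = 3; EF_Task 3 = 3+2 = 5
ES_Task 4 = 12; EF_Task 4 = 12+14 = 26
ES_Task 5 = 12; EF_Task 5 = 12+6 = 18
ES_Task 6 = max(EF_Task 1=3, EF_Task 2=12) = 12; EF_Task 6 = 12+3 = 15
ES_Task 7 = 26; EF_Task 7 = 26+11 = 37
ES_Task 8 = max(EF_Task 1=3, EF_Task 3=5, EF_Task 5=18, EF_Task 6=15, EF_Task 7=37) = 37; EF_Task 8 = 37+10 = 47
Expected project duration μ = 47 hours. Critical path: Task 2 → Task 4 → Task 7 → Task 8.

47 hours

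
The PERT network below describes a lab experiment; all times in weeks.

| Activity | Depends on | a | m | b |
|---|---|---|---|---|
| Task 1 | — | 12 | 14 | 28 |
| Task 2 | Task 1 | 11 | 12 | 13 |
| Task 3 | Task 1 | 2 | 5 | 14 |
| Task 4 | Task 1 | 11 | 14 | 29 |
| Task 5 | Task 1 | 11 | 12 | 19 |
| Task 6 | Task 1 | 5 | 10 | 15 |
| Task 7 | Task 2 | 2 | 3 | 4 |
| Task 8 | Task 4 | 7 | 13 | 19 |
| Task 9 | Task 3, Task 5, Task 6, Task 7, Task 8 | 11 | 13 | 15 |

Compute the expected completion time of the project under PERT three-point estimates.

te_Task 1 = (12 + 4·14 + 28)/6 = 96/6 = 16
te_Task 2 = (11 + 4·12 + 13)/6 = 72/6 = 12
te_Task 3 = (2 + 4·5 + 14)/6 = 36/6 = 6
te_Task 4 = (11 + 4·14 + 29)/6 = 96/6 = 16
te_Task 5 = (11 + 4·12 + 19)/6 = 78/6 = 13
te_Task 6 = (5 + 4·10 + 15)/6 = 60/6 = 10
te_Task 7 = (2 + 4·3 + 4)/6 = 18/6 = 3
te_Task 8 = (7 + 4·13 + 19)/6 = 78/6 = 13
te_Task 9 = (11 + 4·13 + 15)/6 = 78/6 = 13

Forward pass:
ES_Task 1 = 0; EF_Task 1 = 16
ES_Task 2 = 16; EF_Task 2 = 16+12 = 28
ES_Task 3 = 16; EF_Task 3 = 16+6 = 22
ES_Task 4 = 16; EF_Task 4 = 16+16 = 32
ES_Task 5 = 16; EF_Task 5 = 16+13 = 29
ES_Task 6 = 16; EF_Task 6 = 16+10 = 26
ES_Task 7 = 28; EF_Task 7 = 28+3 = 31
ES_Task 8 = 32; EF_Task 8 = 32+13 = 45
ES_Task 9 = max(EF_Task 3=22, EF_Task 5=29, EF_Task 6=26, EF_Task 7=31, EF_Task 8=45) = 45; EF_Task 9 = 45+13 = 58
Expected project duration μ = 58 weeks. Critical path: Task 1 → Task 4 → Task 8 → Task 9.

58 weeks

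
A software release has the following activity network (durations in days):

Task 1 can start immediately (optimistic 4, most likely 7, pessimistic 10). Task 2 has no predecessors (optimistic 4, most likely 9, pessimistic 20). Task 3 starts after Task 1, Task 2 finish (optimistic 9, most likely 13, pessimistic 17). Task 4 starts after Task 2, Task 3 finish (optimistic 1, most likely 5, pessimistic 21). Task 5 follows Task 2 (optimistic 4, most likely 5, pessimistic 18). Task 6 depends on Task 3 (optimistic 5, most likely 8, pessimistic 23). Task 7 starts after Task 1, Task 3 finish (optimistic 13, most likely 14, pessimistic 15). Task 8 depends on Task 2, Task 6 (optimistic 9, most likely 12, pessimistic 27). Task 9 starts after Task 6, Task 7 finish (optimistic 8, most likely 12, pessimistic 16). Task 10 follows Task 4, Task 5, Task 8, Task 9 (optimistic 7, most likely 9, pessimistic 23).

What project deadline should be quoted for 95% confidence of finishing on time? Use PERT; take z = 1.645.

67.0 days

te_Task 1 = (4 + 4·7 + 10)/6 = 42/6 = 7; σ²_Task 1 = ((10−4)/6)² = 1.000
te_Task 2 = (4 + 4·9 + 20)/6 = 60/6 = 10; σ²_Task 2 = ((20−4)/6)² = 7.111
te_Task 3 = (9 + 4·13 + 17)/6 = 78/6 = 13; σ²_Task 3 = ((17−9)/6)² = 1.778
te_Task 4 = (1 + 4·5 + 21)/6 = 42/6 = 7; σ²_Task 4 = ((21−1)/6)² = 11.111
te_Task 5 = (4 + 4·5 + 18)/6 = 42/6 = 7; σ²_Task 5 = ((18−4)/6)² = 5.444
te_Task 6 = (5 + 4·8 + 23)/6 = 60/6 = 10; σ²_Task 6 = ((23−5)/6)² = 9.000
te_Task 7 = (13 + 4·14 + 15)/6 = 84/6 = 14; σ²_Task 7 = ((15−13)/6)² = 0.111
te_Task 8 = (9 + 4·12 + 27)/6 = 84/6 = 14; σ²_Task 8 = ((27−9)/6)² = 9.000
te_Task 9 = (8 + 4·12 + 16)/6 = 72/6 = 12; σ²_Task 9 = ((16−8)/6)² = 1.778
te_Task 10 = (7 + 4·9 + 23)/6 = 66/6 = 11; σ²_Task 10 = ((23−7)/6)² = 7.111

Forward pass:
ES_Task 1 = 0; EF_Task 1 = 7
ES_Task 2 = 0; EF_Task 2 = 10
ES_Task 3 = max(EF_Task 1=7, EF_Task 2=10) = 10; EF_Task 3 = 10+13 = 23
ES_Task 4 = max(EF_Task 2=10, EF_Task 3=23) = 23; EF_Task 4 = 23+7 = 30
ES_Task 5 = 10; EF_Task 5 = 10+7 = 17
ES_Task 6 = 23; EF_Task 6 = 23+10 = 33
ES_Task 7 = max(EF_Task 1=7, EF_Task 3=23) = 23; EF_Task 7 = 23+14 = 37
ES_Task 8 = max(EF_Task 2=10, EF_Task 6=33) = 33; EF_Task 8 = 33+14 = 47
ES_Task 9 = max(EF_Task 6=33, EF_Task 7=37) = 37; EF_Task 9 = 37+12 = 49
ES_Task 10 = max(EF_Task 4=30, EF_Task 5=17, EF_Task 8=47, EF_Task 9=49) = 49; EF_Task 10 = 49+11 = 60
Expected project duration μ = 60 days. Critical path: Task 2 → Task 3 → Task 7 → Task 9 → Task 10.

Variance along critical path = 7.111 + 1.778 + 0.111 + 1.778 + 7.111 = 17.889; σ = 4.230 days.
D = μ + z·σ = 60 + 1.645·4.230 = 67.0 days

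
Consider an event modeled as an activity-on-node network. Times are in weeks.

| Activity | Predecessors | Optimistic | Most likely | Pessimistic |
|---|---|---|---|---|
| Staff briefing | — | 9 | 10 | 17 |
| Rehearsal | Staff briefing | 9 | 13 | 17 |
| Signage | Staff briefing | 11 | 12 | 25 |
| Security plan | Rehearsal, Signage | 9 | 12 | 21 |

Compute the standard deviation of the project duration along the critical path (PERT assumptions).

3.35 weeks

te_Staff briefing = (9 + 4·10 + 17)/6 = 66/6 = 11; σ²_Staff briefing = ((17−9)/6)² = 1.778
te_Rehearsal = (9 + 4·13 + 17)/6 = 78/6 = 13; σ²_Rehearsal = ((17−9)/6)² = 1.778
te_Signage = (11 + 4·12 + 25)/6 = 84/6 = 14; σ²_Signage = ((25−11)/6)² = 5.444
te_Security plan = (9 + 4·12 + 21)/6 = 78/6 = 13; σ²_Security plan = ((21−9)/6)² = 4.000

Forward pass:
ES_Staff briefing = 0; EF_Staff briefing = 11
ES_Rehearsal = 11; EF_Rehearsal = 11+13 = 24
ES_Signage = 11; EF_Signage = 11+14 = 25
ES_Security plan = max(EF_Rehearsal=24, EF_Signage=25) = 25; EF_Security plan = 25+13 = 38
Expected project duration μ = 38 weeks. Critical path: Staff briefing → Signage → Security plan.

Variance along critical path = 1.778 + 5.444 + 4.000 = 11.222
σ = √11.222 = 3.350 weeks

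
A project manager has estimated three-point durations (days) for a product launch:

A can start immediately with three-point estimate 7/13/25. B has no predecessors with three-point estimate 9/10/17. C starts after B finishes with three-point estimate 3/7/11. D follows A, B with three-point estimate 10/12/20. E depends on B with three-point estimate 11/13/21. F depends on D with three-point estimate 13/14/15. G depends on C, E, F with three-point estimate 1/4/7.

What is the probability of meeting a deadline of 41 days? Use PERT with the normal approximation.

0.133

te_A = (7 + 4·13 + 25)/6 = 84/6 = 14; σ²_A = ((25−7)/6)² = 9.000
te_B = (9 + 4·10 + 17)/6 = 66/6 = 11; σ²_B = ((17−9)/6)² = 1.778
te_C = (3 + 4·7 + 11)/6 = 42/6 = 7; σ²_C = ((11−3)/6)² = 1.778
te_D = (10 + 4·12 + 20)/6 = 78/6 = 13; σ²_D = ((20−10)/6)² = 2.778
te_E = (11 + 4·13 + 21)/6 = 84/6 = 14; σ²_E = ((21−11)/6)² = 2.778
te_F = (13 + 4·14 + 15)/6 = 84/6 = 14; σ²_F = ((15−13)/6)² = 0.111
te_G = (1 + 4·4 + 7)/6 = 24/6 = 4; σ²_G = ((7−1)/6)² = 1.000

Forward pass:
ES_A = 0; EF_A = 14
ES_B = 0; EF_B = 11
ES_C = 11; EF_C = 11+7 = 18
ES_D = max(EF_A=14, EF_B=11) = 14; EF_D = 14+13 = 27
ES_E = 11; EF_E = 11+14 = 25
ES_F = 27; EF_F = 27+14 = 41
ES_G = max(EF_C=18, EF_E=25, EF_F=41) = 41; EF_G = 41+4 = 45
Expected project duration μ = 45 days. Critical path: A → D → F → G.

Variance along critical path = 9.000 + 2.778 + 0.111 + 1.000 = 12.889; σ = √12.889 = 3.590 days.
Z = (41 − 45) / 3.590 = -1.114
P(T ≤ 41) = Φ(-1.114) ≈ 0.133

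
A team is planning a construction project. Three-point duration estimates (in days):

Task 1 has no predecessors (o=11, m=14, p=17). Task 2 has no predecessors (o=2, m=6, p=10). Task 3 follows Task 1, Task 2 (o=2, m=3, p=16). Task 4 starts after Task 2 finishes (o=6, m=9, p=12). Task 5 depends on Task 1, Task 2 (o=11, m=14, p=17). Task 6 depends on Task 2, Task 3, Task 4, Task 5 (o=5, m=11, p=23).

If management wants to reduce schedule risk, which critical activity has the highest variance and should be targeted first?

Task 6

te_Task 1 = (11 + 4·14 + 17)/6 = 84/6 = 14; σ²_Task 1 = ((17−11)/6)² = 1.000
te_Task 2 = (2 + 4·6 + 10)/6 = 36/6 = 6; σ²_Task 2 = ((10−2)/6)² = 1.778
te_Task 3 = (2 + 4·3 + 16)/6 = 30/6 = 5; σ²_Task 3 = ((16−2)/6)² = 5.444
te_Task 4 = (6 + 4·9 + 12)/6 = 54/6 = 9; σ²_Task 4 = ((12−6)/6)² = 1.000
te_Task 5 = (11 + 4·14 + 17)/6 = 84/6 = 14; σ²_Task 5 = ((17−11)/6)² = 1.000
te_Task 6 = (5 + 4·11 + 23)/6 = 72/6 = 12; σ²_Task 6 = ((23−5)/6)² = 9.000

Forward pass:
ES_Task 1 = 0; EF_Task 1 = 14
ES_Task 2 = 0; EF_Task 2 = 6
ES_Task 3 = max(EF_Task 1=14, EF_Task 2=6) = 14; EF_Task 3 = 14+5 = 19
ES_Task 4 = 6; EF_Task 4 = 6+9 = 15
ES_Task 5 = max(EF_Task 1=14, EF_Task 2=6) = 14; EF_Task 5 = 14+14 = 28
ES_Task 6 = max(EF_Task 2=6, EF_Task 3=19, EF_Task 4=15, EF_Task 5=28) = 28; EF_Task 6 = 28+12 = 40
Expected project duration μ = 40 days. Critical path: Task 1 → Task 5 → Task 6.

Variances on critical path: σ²_Task 1=1.000, σ²_Task 5=1.000, σ²_Task 6=9.000.
Largest is σ²_Task 6 = 9.000.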